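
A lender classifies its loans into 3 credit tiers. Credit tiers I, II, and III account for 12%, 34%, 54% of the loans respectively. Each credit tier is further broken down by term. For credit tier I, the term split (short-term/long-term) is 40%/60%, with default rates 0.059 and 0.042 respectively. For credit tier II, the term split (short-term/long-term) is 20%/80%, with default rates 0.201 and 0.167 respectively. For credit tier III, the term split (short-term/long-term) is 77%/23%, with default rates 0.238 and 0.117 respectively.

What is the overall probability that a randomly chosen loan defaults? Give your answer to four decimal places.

0.1784

P(D|I) = 0.4·0.059 + 0.6·0.042 = 0.0236 + 0.0252 = 0.0488
P(D|II) = 0.2·0.201 + 0.8·0.167 = 0.0402 + 0.1336 = 0.1738
P(D|III) = 0.77·0.238 + 0.23·0.117 = 0.18326 + 0.02691 = 0.21017
By total probability over the outer partition,
P(D) = 0.12·0.0488 + 0.34·0.1738 + 0.54·0.21017
      = 0.005856 + 0.059092 + 0.1134918 = 0.1784398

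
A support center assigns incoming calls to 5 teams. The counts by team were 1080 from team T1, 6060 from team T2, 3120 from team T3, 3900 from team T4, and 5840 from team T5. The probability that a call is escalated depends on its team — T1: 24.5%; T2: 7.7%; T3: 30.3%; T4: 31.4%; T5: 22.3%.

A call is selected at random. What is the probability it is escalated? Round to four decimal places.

Total: 1080 + 6060 + 3120 + 3900 + 5840 = 20000.
P(T1) = 1080/20000 = 0.054. P(T2) = 6060/20000 = 0.303. P(T3) = 3120/20000 = 0.156. P(T4) = 3900/20000 = 0.195. P(T5) = 5840/20000 = 0.292.
Using total probability over the partition,
P(E) = P(E|T1)·P(T1) + P(E|T2)·P(T2) + P(E|T3)·P(T3) + P(E|T4)·P(T4) + P(E|T5)·P(T5)
      = 0.245·0.054 + 0.077·0.303 + 0.303·0.156 + 0.314·0.195 + 0.223·0.292
      = 0.01323 + 0.023331 + 0.047268 + 0.06123 + 0.065116 = 0.210175

0.2102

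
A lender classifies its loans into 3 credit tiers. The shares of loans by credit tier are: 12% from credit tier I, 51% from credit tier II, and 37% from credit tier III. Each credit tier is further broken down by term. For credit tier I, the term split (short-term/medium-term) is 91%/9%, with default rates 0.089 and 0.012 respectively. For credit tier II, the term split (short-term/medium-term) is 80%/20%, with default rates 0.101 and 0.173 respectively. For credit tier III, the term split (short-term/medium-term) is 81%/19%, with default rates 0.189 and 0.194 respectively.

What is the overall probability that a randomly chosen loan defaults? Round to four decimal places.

P(D|I) = 0.91·0.089 + 0.09·0.012 = 0.08099 + 0.00108 = 0.08207
P(D|II) = 0.8·0.101 + 0.2·0.173 = 0.0808 + 0.0346 = 0.1154
P(D|III) = 0.81·0.189 + 0.19·0.194 = 0.15309 + 0.03686 = 0.18995
By total probability over the outer partition,
P(D) = 0.12·0.08207 + 0.51·0.1154 + 0.37·0.18995
      = 0.0098484 + 0.058854 + 0.0702815 = 0.1389839

0.1390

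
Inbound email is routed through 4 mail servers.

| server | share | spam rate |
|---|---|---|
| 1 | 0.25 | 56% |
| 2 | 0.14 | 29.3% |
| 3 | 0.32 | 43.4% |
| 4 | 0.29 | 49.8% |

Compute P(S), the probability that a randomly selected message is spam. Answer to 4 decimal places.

0.4643

By the law of total probability,
P(S) = P(S|1)·P(1) + P(S|2)·P(2) + P(S|3)·P(3) + P(S|4)·P(4)
      = 0.56·0.25 + 0.293·0.14 + 0.434·0.32 + 0.498·0.29
      = 0.14 + 0.04102 + 0.13888 + 0.14442 = 0.46432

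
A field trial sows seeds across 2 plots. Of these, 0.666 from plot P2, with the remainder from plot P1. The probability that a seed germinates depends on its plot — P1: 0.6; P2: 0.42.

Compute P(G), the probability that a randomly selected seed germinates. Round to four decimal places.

P(P1) = 1 − (0.666) = 0.334.
P(G) = P(G|P1)·P(P1) + P(G|P2)·P(P2)
      = 0.6·0.334 + 0.42·0.666
      = 0.2004 + 0.27972 = 0.48012

0.4801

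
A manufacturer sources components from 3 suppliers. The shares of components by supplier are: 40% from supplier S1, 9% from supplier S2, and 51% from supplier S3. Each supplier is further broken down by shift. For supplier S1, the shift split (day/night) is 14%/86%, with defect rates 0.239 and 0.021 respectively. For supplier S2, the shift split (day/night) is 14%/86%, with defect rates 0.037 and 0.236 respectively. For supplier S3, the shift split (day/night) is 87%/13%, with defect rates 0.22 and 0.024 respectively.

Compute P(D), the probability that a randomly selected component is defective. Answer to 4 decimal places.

P(D|S1) = 0.14·0.239 + 0.86·0.021 = 0.03346 + 0.01806 = 0.05152
P(D|S2) = 0.14·0.037 + 0.86·0.236 = 0.00518 + 0.20296 = 0.20814
P(D|S3) = 0.87·0.22 + 0.13·0.024 = 0.1914 + 0.00312 = 0.19452
By total probability over the outer partition,
P(D) = 0.4·0.05152 + 0.09·0.20814 + 0.51·0.19452
      = 0.020608 + 0.0187326 + 0.0992052 = 0.1385458

P(D) ≈ 0.1385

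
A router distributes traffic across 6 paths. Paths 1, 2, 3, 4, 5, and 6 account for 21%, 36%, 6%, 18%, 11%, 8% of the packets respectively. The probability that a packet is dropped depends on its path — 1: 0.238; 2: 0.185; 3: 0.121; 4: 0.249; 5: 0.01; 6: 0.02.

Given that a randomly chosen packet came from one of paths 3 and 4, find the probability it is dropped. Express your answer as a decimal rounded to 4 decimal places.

Let S = {3, 4}.
P(S) = 0.06 + 0.18 = 0.24.
P(L ∩ S) = 0.121·0.06 + 0.249·0.18 = 0.00726 + 0.04482 = 0.05208.
P(L | S) = 0.05208 / 0.24 = 0.217000…

P(L|S) ≈ 0.2170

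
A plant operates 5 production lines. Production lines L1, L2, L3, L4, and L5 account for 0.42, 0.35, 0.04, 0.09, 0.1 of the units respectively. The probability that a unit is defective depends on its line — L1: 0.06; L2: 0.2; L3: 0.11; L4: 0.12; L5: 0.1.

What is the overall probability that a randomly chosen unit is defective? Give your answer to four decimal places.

P(D) ≈ 0.1204

Summing over the partition,
P(D) = P(D|L1)·P(L1) + P(D|L2)·P(L2) + P(D|L3)·P(L3) + P(D|L4)·P(L4) + P(D|L5)·P(L5)
      = 0.06·0.42 + 0.2·0.35 + 0.11·0.04 + 0.12·0.09 + 0.1·0.1
      = 0.0252 + 0.07 + 0.0044 + 0.0108 + 0.01 = 0.1204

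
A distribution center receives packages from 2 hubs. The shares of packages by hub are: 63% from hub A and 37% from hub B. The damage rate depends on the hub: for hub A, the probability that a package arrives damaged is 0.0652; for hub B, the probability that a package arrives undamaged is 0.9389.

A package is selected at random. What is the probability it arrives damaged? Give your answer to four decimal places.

P(D|B) = 1 − 0.9389 = 0.0611.
Using total probability over the partition,
P(D) = P(D|A)·P(A) + P(D|B)·P(B)
      = 0.0652·0.63 + 0.0611·0.37
      = 0.041076 + 0.022607 = 0.063683

0.0637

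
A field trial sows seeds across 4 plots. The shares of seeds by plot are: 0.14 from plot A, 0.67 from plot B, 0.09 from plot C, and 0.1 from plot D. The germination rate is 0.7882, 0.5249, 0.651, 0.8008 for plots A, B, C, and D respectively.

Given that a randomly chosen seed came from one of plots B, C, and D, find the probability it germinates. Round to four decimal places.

Let S = {B, C, D}.
P(S) = 0.67 + 0.09 + 0.1 = 0.86.
P(G ∩ S) = 0.5249·0.67 + 0.651·0.09 + 0.8008·0.1 = 0.351683 + 0.05859 + 0.08008 = 0.490353.
P(G | S) = 0.490353 / 0.86 = 0.570178…

0.5702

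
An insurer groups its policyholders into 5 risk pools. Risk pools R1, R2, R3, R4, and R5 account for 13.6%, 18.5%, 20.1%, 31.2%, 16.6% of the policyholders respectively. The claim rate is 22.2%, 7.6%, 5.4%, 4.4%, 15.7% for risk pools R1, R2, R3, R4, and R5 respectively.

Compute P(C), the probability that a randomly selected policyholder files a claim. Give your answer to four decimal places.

Using total probability over the partition,
P(C) = P(C|R1)·P(R1) + P(C|R2)·P(R2) + P(C|R3)·P(R3) + P(C|R4)·P(R4) + P(C|R5)·P(R5)
      = 0.222·0.136 + 0.076·0.185 + 0.054·0.201 + 0.044·0.312 + 0.157·0.166
      = 0.030192 + 0.01406 + 0.010854 + 0.013728 + 0.026062 = 0.094896

0.0949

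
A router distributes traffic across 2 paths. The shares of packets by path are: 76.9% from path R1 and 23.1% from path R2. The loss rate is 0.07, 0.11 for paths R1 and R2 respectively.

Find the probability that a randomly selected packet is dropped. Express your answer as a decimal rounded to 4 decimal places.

P(L) = P(L|R1)·P(R1) + P(L|R2)·P(R2)
      = 0.07·0.769 + 0.11·0.231
      = 0.05383 + 0.02541 = 0.07924

0.0792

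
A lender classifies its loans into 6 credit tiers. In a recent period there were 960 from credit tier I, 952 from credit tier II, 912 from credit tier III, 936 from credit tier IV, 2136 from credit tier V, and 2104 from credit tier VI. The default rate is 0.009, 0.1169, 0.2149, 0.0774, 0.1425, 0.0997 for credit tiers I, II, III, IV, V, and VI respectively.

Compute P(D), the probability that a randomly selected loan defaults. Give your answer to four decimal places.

P(D) ≈ 0.1128

Total: 960 + 952 + 912 + 936 + 2136 + 2104 = 8000.
P(I) = 960/8000 = 0.12. P(II) = 952/8000 = 0.119. P(III) = 912/8000 = 0.114. P(IV) = 936/8000 = 0.117. P(V) = 2136/8000 = 0.267. P(VI) = 2104/8000 = 0.263.
P(D) = P(D|I)·P(I) + P(D|II)·P(II) + P(D|III)·P(III) + P(D|IV)·P(IV) + P(D|V)·P(V) + P(D|VI)·P(VI)
      = 0.009·0.12 + 0.1169·0.119 + 0.2149·0.114 + 0.0774·0.117 + 0.1425·0.267 + 0.0997·0.263
      = 0.00108 + 0.0139111 + 0.0244986 + 0.0090558 + 0.0380475 + 0.0262211 = 0.1128141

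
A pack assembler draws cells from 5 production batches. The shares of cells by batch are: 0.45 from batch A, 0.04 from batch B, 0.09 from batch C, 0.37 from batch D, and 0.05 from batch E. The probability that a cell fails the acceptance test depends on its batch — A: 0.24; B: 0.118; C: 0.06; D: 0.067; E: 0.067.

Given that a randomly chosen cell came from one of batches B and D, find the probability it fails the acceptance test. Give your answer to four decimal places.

Let S = {B, D}.
P(S) = 0.04 + 0.37 = 0.41.
P(F ∩ S) = 0.118·0.04 + 0.067·0.37 = 0.00472 + 0.02479 = 0.02951.
P(F | S) = 0.02951 / 0.41 = 0.071976…

P(F|S) ≈ 0.0720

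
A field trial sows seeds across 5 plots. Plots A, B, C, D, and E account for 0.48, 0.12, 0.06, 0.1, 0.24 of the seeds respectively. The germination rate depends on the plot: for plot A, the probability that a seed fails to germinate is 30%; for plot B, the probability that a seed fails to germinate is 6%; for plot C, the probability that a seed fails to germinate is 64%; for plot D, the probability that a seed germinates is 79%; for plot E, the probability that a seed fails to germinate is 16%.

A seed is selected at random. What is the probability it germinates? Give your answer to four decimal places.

P(G|A) = 1 − 0.3 = 0.7.
P(G|B) = 1 − 0.06 = 0.94.
P(G|C) = 1 − 0.64 = 0.36.
P(G|E) = 1 − 0.16 = 0.84.
Summing over the partition,
P(G) = P(G|A)·P(A) + P(G|B)·P(B) + P(G|C)·P(C) + P(G|D)·P(D) + P(G|E)·P(E)
      = 0.7·0.48 + 0.94·0.12 + 0.36·0.06 + 0.79·0.1 + 0.84·0.24
      = 0.336 + 0.1128 + 0.0216 + 0.079 + 0.2016 = 0.751

0.7510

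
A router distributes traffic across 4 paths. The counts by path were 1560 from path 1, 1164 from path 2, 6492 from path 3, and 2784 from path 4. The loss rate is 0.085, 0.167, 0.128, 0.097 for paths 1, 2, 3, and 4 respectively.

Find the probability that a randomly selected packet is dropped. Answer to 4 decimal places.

P(L) ≈ 0.1190

Total: 1560 + 1164 + 6492 + 2784 = 12000.
P(1) = 1560/12000 = 0.13. P(2) = 1164/12000 = 0.097. P(3) = 6492/12000 = 0.541. P(4) = 2784/12000 = 0.232.
P(L) = P(L|1)·P(1) + P(L|2)·P(2) + P(L|3)·P(3) + P(L|4)·P(4)
      = 0.085·0.13 + 0.167·0.097 + 0.128·0.541 + 0.097·0.232
      = 0.01105 + 0.016199 + 0.069248 + 0.022504 = 0.119001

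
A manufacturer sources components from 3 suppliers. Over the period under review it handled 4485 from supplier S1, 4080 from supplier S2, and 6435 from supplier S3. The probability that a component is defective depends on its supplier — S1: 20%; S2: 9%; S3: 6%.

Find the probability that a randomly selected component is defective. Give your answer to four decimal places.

P(D) ≈ 0.1100

Total: 4485 + 4080 + 6435 = 15000.
P(S1) = 4485/15000 = 0.299. P(S2) = 4080/15000 = 0.272. P(S3) = 6435/15000 = 0.429.
Summing over the partition,
P(D) = P(D|S1)·P(S1) + P(D|S2)·P(S2) + P(D|S3)·P(S3)
      = 0.2·0.299 + 0.09·0.272 + 0.06·0.429
      = 0.0598 + 0.02448 + 0.02574 = 0.11002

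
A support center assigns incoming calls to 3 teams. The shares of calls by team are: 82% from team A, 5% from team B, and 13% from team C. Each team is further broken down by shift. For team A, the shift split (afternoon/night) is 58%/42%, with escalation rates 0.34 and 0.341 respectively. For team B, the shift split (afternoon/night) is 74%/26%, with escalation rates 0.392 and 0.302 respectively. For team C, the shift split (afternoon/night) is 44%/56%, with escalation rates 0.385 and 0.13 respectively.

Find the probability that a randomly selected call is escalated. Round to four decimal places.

P(E) ≈ 0.3291

P(E|A) = 0.58·0.34 + 0.42·0.341 = 0.1972 + 0.14322 = 0.34042
P(E|B) = 0.74·0.392 + 0.26·0.302 = 0.29008 + 0.07852 = 0.3686
P(E|C) = 0.44·0.385 + 0.56·0.13 = 0.1694 + 0.0728 = 0.2422
By total probability over the outer partition,
P(E) = 0.82·0.34042 + 0.05·0.3686 + 0.13·0.2422
      = 0.2791444 + 0.01843 + 0.031486 = 0.3290604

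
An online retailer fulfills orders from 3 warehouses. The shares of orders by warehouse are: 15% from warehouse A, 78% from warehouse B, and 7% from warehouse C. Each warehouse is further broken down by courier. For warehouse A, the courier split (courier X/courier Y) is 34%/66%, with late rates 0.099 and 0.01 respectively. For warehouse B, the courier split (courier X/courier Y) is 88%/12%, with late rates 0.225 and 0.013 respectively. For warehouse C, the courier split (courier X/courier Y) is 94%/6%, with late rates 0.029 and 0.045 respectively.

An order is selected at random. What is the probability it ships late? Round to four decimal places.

P(L|A) = 0.34·0.099 + 0.66·0.01 = 0.03366 + 0.0066 = 0.04026
P(L|B) = 0.88·0.225 + 0.12·0.013 = 0.198 + 0.00156 = 0.19956
P(L|C) = 0.94·0.029 + 0.06·0.045 = 0.02726 + 0.0027 = 0.02996
By total probability over the outer partition,
P(L) = 0.15·0.04026 + 0.78·0.19956 + 0.07·0.02996
      = 0.006039 + 0.1556568 + 0.0020972 = 0.163793

P(L) ≈ 0.1638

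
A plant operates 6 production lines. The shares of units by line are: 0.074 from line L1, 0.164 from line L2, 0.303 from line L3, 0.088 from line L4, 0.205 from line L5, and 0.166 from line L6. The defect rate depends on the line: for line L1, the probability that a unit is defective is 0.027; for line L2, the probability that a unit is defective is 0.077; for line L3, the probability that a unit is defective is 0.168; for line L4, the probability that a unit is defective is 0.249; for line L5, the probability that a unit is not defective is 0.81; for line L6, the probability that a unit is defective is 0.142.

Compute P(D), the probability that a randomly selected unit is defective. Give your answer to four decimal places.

0.1500

P(D|L5) = 1 − 0.81 = 0.19.
P(D) = P(D|L1)·P(L1) + P(D|L2)·P(L2) + P(D|L3)·P(L3) + P(D|L4)·P(L4) + P(D|L5)·P(L5) + P(D|L6)·P(L6)
      = 0.027·0.074 + 0.077·0.164 + 0.168·0.303 + 0.249·0.088 + 0.19·0.205 + 0.142·0.166
      = 0.001998 + 0.012628 + 0.050904 + 0.021912 + 0.03895 + 0.023572 = 0.149964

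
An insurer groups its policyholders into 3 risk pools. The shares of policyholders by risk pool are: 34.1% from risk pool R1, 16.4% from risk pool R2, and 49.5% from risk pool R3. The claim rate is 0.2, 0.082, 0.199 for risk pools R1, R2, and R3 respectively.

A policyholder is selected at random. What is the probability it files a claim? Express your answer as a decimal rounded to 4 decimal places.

P(C) = P(C|R1)·P(R1) + P(C|R2)·P(R2) + P(C|R3)·P(R3)
      = 0.2·0.341 + 0.082·0.164 + 0.199·0.495
      = 0.0682 + 0.013448 + 0.098505 = 0.180153

0.1802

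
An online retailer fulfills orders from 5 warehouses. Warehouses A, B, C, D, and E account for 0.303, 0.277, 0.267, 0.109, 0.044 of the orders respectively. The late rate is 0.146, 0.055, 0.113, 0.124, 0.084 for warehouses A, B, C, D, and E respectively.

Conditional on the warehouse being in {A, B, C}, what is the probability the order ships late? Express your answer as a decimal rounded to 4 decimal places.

0.1058

Let S = {A, B, C}.
P(S) = 0.303 + 0.277 + 0.267 = 0.847.
P(L ∩ S) = 0.146·0.303 + 0.055·0.277 + 0.113·0.267 = 0.044238 + 0.015235 + 0.030171 = 0.089644.
P(L | S) = 0.089644 / 0.847 = 0.105837…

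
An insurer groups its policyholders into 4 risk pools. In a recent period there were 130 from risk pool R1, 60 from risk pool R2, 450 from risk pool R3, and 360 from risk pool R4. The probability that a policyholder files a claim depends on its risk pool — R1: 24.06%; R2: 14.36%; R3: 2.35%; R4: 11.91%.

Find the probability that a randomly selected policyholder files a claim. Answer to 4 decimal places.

0.0933

Total: 130 + 60 + 450 + 360 = 1000.
P(R1) = 130/1000 = 0.13. P(R2) = 60/1000 = 0.06. P(R3) = 450/1000 = 0.45. P(R4) = 360/1000 = 0.36.
P(C) = P(C|R1)·P(R1) + P(C|R2)·P(R2) + P(C|R3)·P(R3) + P(C|R4)·P(R4)
      = 0.2406·0.13 + 0.1436·0.06 + 0.0235·0.45 + 0.1191·0.36
      = 0.031278 + 0.008616 + 0.010575 + 0.042876 = 0.093345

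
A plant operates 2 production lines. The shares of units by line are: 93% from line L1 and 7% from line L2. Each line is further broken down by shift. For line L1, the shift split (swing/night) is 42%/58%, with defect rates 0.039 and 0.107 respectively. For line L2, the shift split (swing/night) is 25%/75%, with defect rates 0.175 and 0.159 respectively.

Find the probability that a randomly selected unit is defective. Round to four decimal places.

P(D|L1) = 0.42·0.039 + 0.58·0.107 = 0.01638 + 0.06206 = 0.07844
P(D|L2) = 0.25·0.175 + 0.75·0.159 = 0.04375 + 0.11925 = 0.163
Then overall,
P(D) = 0.93·0.07844 + 0.07·0.163
      = 0.0729492 + 0.01141 = 0.0843592

0.0844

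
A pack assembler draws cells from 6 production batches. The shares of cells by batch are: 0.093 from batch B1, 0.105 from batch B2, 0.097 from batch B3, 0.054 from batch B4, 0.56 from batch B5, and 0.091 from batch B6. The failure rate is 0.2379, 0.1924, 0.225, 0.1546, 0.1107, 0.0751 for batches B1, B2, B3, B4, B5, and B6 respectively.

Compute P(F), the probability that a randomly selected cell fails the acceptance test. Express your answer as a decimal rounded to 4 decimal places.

0.1413

P(F) = P(F|B1)·P(B1) + P(F|B2)·P(B2) + P(F|B3)·P(B3) + P(F|B4)·P(B4) + P(F|B5)·P(B5) + P(F|B6)·P(B6)
      = 0.2379·0.093 + 0.1924·0.105 + 0.225·0.097 + 0.1546·0.054 + 0.1107·0.56 + 0.0751·0.091
      = 0.0221247 + 0.020202 + 0.021825 + 0.0083484 + 0.061992 + 0.0068341 = 0.1413262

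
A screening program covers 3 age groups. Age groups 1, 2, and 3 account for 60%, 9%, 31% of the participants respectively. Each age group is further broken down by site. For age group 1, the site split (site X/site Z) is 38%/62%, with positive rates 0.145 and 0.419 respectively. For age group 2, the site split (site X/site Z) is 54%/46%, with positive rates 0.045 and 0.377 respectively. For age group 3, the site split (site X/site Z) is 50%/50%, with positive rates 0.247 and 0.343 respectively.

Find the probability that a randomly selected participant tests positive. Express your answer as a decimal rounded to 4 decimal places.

0.2982

P(T|1) = 0.38·0.145 + 0.62·0.419 = 0.0551 + 0.25978 = 0.31488
P(T|2) = 0.54·0.045 + 0.46·0.377 = 0.0243 + 0.17342 = 0.19772
P(T|3) = 0.5·0.247 + 0.5·0.343 = 0.1235 + 0.1715 = 0.295
Then overall,
P(T) = 0.6·0.31488 + 0.09·0.19772 + 0.31·0.295
      = 0.188928 + 0.0177948 + 0.09145 = 0.2981728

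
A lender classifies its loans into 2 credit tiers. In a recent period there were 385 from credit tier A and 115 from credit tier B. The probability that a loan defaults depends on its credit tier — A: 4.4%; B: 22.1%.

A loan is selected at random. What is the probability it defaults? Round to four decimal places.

Total: 385 + 115 = 500.
P(A) = 385/500 = 0.77. P(B) = 115/500 = 0.23.
P(D) = P(D|A)·P(A) + P(D|B)·P(B)
      = 0.044·0.77 + 0.221·0.23
      = 0.03388 + 0.05083 = 0.08471

P(D) ≈ 0.0847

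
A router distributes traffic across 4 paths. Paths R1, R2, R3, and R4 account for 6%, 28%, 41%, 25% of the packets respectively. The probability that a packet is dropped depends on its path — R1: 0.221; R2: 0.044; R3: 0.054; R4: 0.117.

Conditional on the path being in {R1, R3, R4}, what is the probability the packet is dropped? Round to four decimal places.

Let S = {R1, R3, R4}.
P(S) = 0.06 + 0.41 + 0.25 = 0.72.
P(L ∩ S) = 0.221·0.06 + 0.054·0.41 + 0.117·0.25 = 0.01326 + 0.02214 + 0.02925 = 0.06465.
P(L | S) = 0.06465 / 0.72 = 0.089792…

0.0898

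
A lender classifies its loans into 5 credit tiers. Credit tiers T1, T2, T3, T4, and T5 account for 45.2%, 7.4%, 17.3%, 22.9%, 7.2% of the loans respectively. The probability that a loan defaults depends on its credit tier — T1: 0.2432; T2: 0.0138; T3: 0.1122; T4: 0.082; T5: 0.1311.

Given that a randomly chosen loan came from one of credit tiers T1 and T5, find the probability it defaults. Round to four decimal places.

Let S = {T1, T5}.
P(S) = 0.452 + 0.072 = 0.524.
P(D ∩ S) = 0.2432·0.452 + 0.1311·0.072 = 0.1099264 + 0.0094392 = 0.1193656.
P(D | S) = 0.1193656 / 0.524 = 0.227797…

P(D|S) ≈ 0.2278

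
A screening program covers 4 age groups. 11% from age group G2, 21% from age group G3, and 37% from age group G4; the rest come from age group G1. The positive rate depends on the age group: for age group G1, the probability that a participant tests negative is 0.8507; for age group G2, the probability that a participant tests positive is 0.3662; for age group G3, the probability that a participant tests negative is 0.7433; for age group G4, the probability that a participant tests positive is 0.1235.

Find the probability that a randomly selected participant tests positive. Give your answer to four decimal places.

P(T) ≈ 0.1862

P(G1) = 1 − (0.11 + 0.21 + 0.37) = 0.31.
P(T|G1) = 1 − 0.8507 = 0.1493.
P(T|G3) = 1 − 0.7433 = 0.2567.
Summing over the partition,
P(T) = P(T|G1)·P(G1) + P(T|G2)·P(G2) + P(T|G3)·P(G3) + P(T|G4)·P(G4)
      = 0.1493·0.31 + 0.3662·0.11 + 0.2567·0.21 + 0.1235·0.37
      = 0.046283 + 0.040282 + 0.053907 + 0.045695 = 0.186167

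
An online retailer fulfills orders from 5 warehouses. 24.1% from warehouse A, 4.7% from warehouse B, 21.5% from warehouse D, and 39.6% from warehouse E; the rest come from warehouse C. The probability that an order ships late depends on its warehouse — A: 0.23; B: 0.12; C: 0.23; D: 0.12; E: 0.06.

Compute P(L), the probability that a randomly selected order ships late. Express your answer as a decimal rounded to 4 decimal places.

P(C) = 1 − (0.241 + 0.047 + 0.215 + 0.396) = 0.101.
Summing over the partition,
P(L) = P(L|A)·P(A) + P(L|B)·P(B) + P(L|C)·P(C) + P(L|D)·P(D) + P(L|E)·P(E)
      = 0.23·0.241 + 0.12·0.047 + 0.23·0.101 + 0.12·0.215 + 0.06·0.396
      = 0.05543 + 0.00564 + 0.02323 + 0.0258 + 0.02376 = 0.13386

0.1339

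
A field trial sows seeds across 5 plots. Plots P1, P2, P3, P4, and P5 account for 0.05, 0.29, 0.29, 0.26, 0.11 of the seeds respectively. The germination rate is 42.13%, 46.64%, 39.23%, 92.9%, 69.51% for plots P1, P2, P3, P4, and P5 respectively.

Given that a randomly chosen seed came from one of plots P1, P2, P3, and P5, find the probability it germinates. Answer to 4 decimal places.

Let S = {P1, P2, P3, P5}.
P(S) = 0.05 + 0.29 + 0.29 + 0.11 = 0.74.
P(G ∩ S) = 0.4213·0.05 + 0.4664·0.29 + 0.3923·0.29 + 0.6951·0.11 = 0.021065 + 0.135256 + 0.113767 + 0.076461 = 0.346549.
P(G | S) = 0.346549 / 0.74 = 0.468309…

0.4683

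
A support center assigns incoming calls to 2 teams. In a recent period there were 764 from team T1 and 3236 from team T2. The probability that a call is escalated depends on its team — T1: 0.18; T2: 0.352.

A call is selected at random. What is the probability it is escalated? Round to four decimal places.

P(E) ≈ 0.3191

Total: 764 + 3236 = 4000.
P(T1) = 764/4000 = 0.191. P(T2) = 3236/4000 = 0.809.
P(E) = P(E|T1)·P(T1) + P(E|T2)·P(T2)
      = 0.18·0.191 + 0.352·0.809
      = 0.03438 + 0.284768 = 0.319148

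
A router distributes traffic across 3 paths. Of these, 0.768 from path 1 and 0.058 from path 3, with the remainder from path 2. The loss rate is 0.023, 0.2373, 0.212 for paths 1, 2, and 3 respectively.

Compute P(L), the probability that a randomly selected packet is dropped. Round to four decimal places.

P(L) ≈ 0.0713

P(2) = 1 − (0.768 + 0.058) = 0.174.
Using total probability over the partition,
P(L) = P(L|1)·P(1) + P(L|2)·P(2) + P(L|3)·P(3)
      = 0.023·0.768 + 0.2373·0.174 + 0.212·0.058
      = 0.017664 + 0.0412902 + 0.012296 = 0.0712502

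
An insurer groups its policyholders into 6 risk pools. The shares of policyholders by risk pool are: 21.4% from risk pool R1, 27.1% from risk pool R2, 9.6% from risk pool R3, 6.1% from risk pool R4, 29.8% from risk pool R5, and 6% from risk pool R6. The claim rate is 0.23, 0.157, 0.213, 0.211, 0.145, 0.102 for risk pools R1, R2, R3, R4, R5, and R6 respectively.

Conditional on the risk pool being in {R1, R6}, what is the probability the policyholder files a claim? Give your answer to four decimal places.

Let S = {R1, R6}.
P(S) = 0.214 + 0.06 = 0.274.
P(C ∩ S) = 0.23·0.214 + 0.102·0.06 = 0.04922 + 0.00612 = 0.05534.
P(C | S) = 0.05534 / 0.274 = 0.201971…

P(C|S) ≈ 0.2020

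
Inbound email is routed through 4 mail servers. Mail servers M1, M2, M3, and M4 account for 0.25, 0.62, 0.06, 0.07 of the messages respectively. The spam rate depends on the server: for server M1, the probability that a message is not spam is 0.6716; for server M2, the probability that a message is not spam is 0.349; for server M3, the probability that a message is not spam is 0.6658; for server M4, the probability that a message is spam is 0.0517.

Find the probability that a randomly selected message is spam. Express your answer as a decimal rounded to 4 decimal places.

P(S|M1) = 1 − 0.6716 = 0.3284.
P(S|M2) = 1 − 0.349 = 0.651.
P(S|M3) = 1 − 0.6658 = 0.3342.
Summing over the partition,
P(S) = P(S|M1)·P(M1) + P(S|M2)·P(M2) + P(S|M3)·P(M3) + P(S|M4)·P(M4)
      = 0.3284·0.25 + 0.651·0.62 + 0.3342·0.06 + 0.0517·0.07
      = 0.0821 + 0.40362 + 0.020052 + 0.003619 = 0.509391

0.5094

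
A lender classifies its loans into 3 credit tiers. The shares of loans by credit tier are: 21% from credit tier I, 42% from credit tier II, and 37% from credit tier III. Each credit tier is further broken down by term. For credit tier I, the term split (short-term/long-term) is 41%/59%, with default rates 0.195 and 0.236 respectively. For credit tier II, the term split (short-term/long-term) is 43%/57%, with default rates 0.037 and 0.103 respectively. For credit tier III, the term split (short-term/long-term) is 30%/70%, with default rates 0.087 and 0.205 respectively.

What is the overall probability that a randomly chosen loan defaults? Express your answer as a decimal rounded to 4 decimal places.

P(D|I) = 0.41·0.195 + 0.59·0.236 = 0.07995 + 0.13924 = 0.21919
P(D|II) = 0.43·0.037 + 0.57·0.103 = 0.01591 + 0.05871 = 0.07462
P(D|III) = 0.3·0.087 + 0.7·0.205 = 0.0261 + 0.1435 = 0.1696
By total probability over the outer partition,
P(D) = 0.21·0.21919 + 0.42·0.07462 + 0.37·0.1696
      = 0.0460299 + 0.0313404 + 0.062752 = 0.1401223

0.1401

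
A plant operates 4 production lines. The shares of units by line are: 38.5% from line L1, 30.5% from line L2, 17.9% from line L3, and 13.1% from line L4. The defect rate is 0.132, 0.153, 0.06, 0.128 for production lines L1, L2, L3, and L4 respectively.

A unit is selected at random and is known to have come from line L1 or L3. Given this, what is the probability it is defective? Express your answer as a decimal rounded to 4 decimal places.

Let S = {L1, L3}.
P(S) = 0.385 + 0.179 = 0.564.
P(D ∩ S) = 0.132·0.385 + 0.06·0.179 = 0.05082 + 0.01074 = 0.06156.
P(D | S) = 0.06156 / 0.564 = 0.109149…

0.1091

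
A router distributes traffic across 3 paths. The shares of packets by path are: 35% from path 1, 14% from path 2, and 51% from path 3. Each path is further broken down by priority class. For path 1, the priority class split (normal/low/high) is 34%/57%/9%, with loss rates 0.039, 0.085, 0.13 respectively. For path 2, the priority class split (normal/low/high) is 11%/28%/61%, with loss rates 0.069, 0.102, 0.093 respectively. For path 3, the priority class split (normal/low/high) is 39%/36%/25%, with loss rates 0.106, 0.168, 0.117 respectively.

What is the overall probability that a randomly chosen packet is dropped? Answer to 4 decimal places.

0.1055

P(L|1) = 0.34·0.039 + 0.57·0.085 + 0.09·0.13 = 0.01326 + 0.04845 + 0.0117 = 0.07341
P(L|2) = 0.11·0.069 + 0.28·0.102 + 0.61·0.093 = 0.00759 + 0.02856 + 0.05673 = 0.09288
P(L|3) = 0.39·0.106 + 0.36·0.168 + 0.25·0.117 = 0.04134 + 0.06048 + 0.02925 = 0.13107
Then overall,
P(L) = 0.35·0.07341 + 0.14·0.09288 + 0.51·0.13107
      = 0.0256935 + 0.0130032 + 0.0668457 = 0.1055424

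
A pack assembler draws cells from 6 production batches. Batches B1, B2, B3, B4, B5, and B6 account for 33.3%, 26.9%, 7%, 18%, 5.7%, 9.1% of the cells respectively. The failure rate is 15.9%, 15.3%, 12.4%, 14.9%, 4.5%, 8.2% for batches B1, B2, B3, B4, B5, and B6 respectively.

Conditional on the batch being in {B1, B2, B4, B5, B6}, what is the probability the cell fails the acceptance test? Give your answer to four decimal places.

Let S = {B1, B2, B4, B5, B6}.
P(S) = 0.333 + 0.269 + 0.18 + 0.057 + 0.091 = 0.93.
P(F ∩ S) = 0.159·0.333 + 0.153·0.269 + 0.149·0.18 + 0.045·0.057 + 0.082·0.091 = 0.052947 + 0.041157 + 0.02682 + 0.002565 + 0.007462 = 0.130951.
P(F | S) = 0.130951 / 0.93 = 0.140808…

P(F|S) ≈ 0.1408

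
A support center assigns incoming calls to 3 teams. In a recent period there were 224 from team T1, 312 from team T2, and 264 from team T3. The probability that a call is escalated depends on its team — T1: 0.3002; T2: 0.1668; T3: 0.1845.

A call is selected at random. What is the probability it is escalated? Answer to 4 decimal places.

0.2100

Total: 224 + 312 + 264 = 800.
P(T1) = 224/800 = 0.28. P(T2) = 312/800 = 0.39. P(T3) = 264/800 = 0.33.
P(E) = P(E|T1)·P(T1) + P(E|T2)·P(T2) + P(E|T3)·P(T3)
      = 0.3002·0.28 + 0.1668·0.39 + 0.1845·0.33
      = 0.084056 + 0.065052 + 0.060885 = 0.209993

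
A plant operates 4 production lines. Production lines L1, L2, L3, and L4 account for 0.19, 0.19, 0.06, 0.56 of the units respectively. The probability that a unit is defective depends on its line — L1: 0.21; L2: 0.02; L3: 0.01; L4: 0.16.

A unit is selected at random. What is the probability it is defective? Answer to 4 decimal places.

0.1339

P(D) = P(D|L1)·P(L1) + P(D|L2)·P(L2) + P(D|L3)·P(L3) + P(D|L4)·P(L4)
      = 0.21·0.19 + 0.02·0.19 + 0.01·0.06 + 0.16·0.56
      = 0.0399 + 0.0038 + 0.0006 + 0.0896 = 0.1339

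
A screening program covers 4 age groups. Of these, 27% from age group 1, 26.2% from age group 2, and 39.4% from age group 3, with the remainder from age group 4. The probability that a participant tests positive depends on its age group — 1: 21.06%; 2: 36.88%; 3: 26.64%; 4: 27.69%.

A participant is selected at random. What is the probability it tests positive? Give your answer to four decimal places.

0.2789

P(4) = 1 − (0.27 + 0.262 + 0.394) = 0.074.
P(T) = P(T|1)·P(1) + P(T|2)·P(2) + P(T|3)·P(3) + P(T|4)·P(4)
      = 0.2106·0.27 + 0.3688·0.262 + 0.2664·0.394 + 0.2769·0.074
      = 0.056862 + 0.0966256 + 0.1049616 + 0.0204906 = 0.2789398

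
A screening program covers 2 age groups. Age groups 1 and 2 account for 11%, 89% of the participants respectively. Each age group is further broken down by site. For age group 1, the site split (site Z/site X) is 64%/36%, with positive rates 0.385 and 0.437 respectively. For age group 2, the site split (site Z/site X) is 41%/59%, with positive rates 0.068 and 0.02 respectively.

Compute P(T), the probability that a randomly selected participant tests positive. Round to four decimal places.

P(T|1) = 0.64·0.385 + 0.36·0.437 = 0.2464 + 0.15732 = 0.40372
P(T|2) = 0.41·0.068 + 0.59·0.02 = 0.02788 + 0.0118 = 0.03968
By total probability over the outer partition,
P(T) = 0.11·0.40372 + 0.89·0.03968
      = 0.0444092 + 0.0353152 = 0.0797244

0.0797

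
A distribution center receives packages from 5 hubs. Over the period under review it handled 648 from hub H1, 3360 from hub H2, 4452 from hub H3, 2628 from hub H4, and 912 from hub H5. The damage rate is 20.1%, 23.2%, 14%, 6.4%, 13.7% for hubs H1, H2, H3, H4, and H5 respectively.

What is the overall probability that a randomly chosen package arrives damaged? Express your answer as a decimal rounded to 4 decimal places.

P(D) ≈ 0.1522

Total: 648 + 3360 + 4452 + 2628 + 912 = 12000.
P(H1) = 648/12000 = 0.054. P(H2) = 3360/12000 = 0.28. P(H3) = 4452/12000 = 0.371. P(H4) = 2628/12000 = 0.219. P(H5) = 912/12000 = 0.076.
By the law of total probability,
P(D) = P(D|H1)·P(H1) + P(D|H2)·P(H2) + P(D|H3)·P(H3) + P(D|H4)·P(H4) + P(D|H5)·P(H5)
      = 0.201·0.054 + 0.232·0.28 + 0.14·0.371 + 0.064·0.219 + 0.137·0.076
      = 0.010854 + 0.06496 + 0.05194 + 0.014016 + 0.010412 = 0.152182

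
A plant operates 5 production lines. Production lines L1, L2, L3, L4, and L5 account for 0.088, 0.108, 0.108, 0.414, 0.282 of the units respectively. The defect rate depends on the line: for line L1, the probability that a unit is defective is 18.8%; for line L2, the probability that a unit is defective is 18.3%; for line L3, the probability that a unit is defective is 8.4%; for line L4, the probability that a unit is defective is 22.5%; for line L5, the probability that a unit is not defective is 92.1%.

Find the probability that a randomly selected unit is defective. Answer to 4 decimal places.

P(D|L5) = 1 − 0.921 = 0.079.
Using total probability over the partition,
P(D) = P(D|L1)·P(L1) + P(D|L2)·P(L2) + P(D|L3)·P(L3) + P(D|L4)·P(L4) + P(D|L5)·P(L5)
      = 0.188·0.088 + 0.183·0.108 + 0.084·0.108 + 0.225·0.414 + 0.079·0.282
      = 0.016544 + 0.019764 + 0.009072 + 0.09315 + 0.022278 = 0.160808

P(D) ≈ 0.1608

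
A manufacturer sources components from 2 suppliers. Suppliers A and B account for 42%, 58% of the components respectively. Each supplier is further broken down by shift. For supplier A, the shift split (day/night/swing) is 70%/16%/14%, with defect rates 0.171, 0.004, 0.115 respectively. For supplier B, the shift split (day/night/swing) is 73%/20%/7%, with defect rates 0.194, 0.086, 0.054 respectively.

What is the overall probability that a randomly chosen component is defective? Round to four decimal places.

P(D|A) = 0.7·0.171 + 0.16·0.004 + 0.14·0.115 = 0.1197 + 0.00064 + 0.0161 = 0.13644
P(D|B) = 0.73·0.194 + 0.2·0.086 + 0.07·0.054 = 0.14162 + 0.0172 + 0.00378 = 0.1626
By total probability over the outer partition,
P(D) = 0.42·0.13644 + 0.58·0.1626
      = 0.0573048 + 0.094308 = 0.1516128

P(D) ≈ 0.1516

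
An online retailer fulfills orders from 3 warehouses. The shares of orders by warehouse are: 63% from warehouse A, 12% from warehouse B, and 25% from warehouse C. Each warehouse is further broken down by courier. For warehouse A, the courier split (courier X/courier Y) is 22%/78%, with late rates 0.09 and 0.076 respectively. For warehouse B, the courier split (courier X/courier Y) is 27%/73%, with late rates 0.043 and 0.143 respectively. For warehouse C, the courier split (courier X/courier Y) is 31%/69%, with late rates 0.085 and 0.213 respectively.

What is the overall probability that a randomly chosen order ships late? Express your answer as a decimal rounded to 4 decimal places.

P(L|A) = 0.22·0.09 + 0.78·0.076 = 0.0198 + 0.05928 = 0.07908
P(L|B) = 0.27·0.043 + 0.73·0.143 = 0.01161 + 0.10439 = 0.116
P(L|C) = 0.31·0.085 + 0.69·0.213 = 0.02635 + 0.14697 = 0.17332
Then overall,
P(L) = 0.63·0.07908 + 0.12·0.116 + 0.25·0.17332
      = 0.0498204 + 0.01392 + 0.04333 = 0.1070704

0.1071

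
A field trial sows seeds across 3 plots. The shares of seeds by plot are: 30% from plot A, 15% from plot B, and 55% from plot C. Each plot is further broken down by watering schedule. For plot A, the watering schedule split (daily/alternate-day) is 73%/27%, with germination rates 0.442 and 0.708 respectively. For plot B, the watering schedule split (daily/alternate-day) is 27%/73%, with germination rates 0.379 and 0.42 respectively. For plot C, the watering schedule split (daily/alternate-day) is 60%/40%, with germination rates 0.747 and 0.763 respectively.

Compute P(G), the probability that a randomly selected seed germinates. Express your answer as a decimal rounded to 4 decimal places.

P(G|A) = 0.73·0.442 + 0.27·0.708 = 0.32266 + 0.19116 = 0.51382
P(G|B) = 0.27·0.379 + 0.73·0.42 = 0.10233 + 0.3066 = 0.40893
P(G|C) = 0.6·0.747 + 0.4·0.763 = 0.4482 + 0.3052 = 0.7534
Then overall,
P(G) = 0.3·0.51382 + 0.15·0.40893 + 0.55·0.7534
      = 0.154146 + 0.0613395 + 0.41437 = 0.6298555

P(G) ≈ 0.6299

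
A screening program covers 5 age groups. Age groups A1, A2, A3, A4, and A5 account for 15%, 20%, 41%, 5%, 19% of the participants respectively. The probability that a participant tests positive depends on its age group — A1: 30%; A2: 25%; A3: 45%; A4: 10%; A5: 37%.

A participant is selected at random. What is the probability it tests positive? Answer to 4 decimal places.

P(T) = P(T|A1)·P(A1) + P(T|A2)·P(A2) + P(T|A3)·P(A3) + P(T|A4)·P(A4) + P(T|A5)·P(A5)
      = 0.3·0.15 + 0.25·0.2 + 0.45·0.41 + 0.1·0.05 + 0.37·0.19
      = 0.045 + 0.05 + 0.1845 + 0.005 + 0.0703 = 0.3548

P(T) ≈ 0.3548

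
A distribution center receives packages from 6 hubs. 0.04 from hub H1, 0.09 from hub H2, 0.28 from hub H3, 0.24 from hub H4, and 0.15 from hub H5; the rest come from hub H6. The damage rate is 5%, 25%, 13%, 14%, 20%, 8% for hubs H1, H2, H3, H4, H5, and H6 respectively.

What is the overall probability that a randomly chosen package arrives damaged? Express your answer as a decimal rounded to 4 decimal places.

P(D) ≈ 0.1405

P(H6) = 1 − (0.04 + 0.09 + 0.28 + 0.24 + 0.15) = 0.2.
P(D) = P(D|H1)·P(H1) + P(D|H2)·P(H2) + P(D|H3)·P(H3) + P(D|H4)·P(H4) + P(D|H5)·P(H5) + P(D|H6)·P(H6)
      = 0.05·0.04 + 0.25·0.09 + 0.13·0.28 + 0.14·0.24 + 0.2·0.15 + 0.08·0.2
      = 0.002 + 0.0225 + 0.0364 + 0.0336 + 0.03 + 0.016 = 0.1405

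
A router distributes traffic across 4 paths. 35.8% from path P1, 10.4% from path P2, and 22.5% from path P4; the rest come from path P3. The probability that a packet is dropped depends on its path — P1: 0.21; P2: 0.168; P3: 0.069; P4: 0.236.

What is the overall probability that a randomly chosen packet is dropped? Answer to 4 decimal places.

0.1673

P(P3) = 1 − (0.358 + 0.104 + 0.225) = 0.313.
P(L) = P(L|P1)·P(P1) + P(L|P2)·P(P2) + P(L|P3)·P(P3) + P(L|P4)·P(P4)
      = 0.21·0.358 + 0.168·0.104 + 0.069·0.313 + 0.236·0.225
      = 0.07518 + 0.017472 + 0.021597 + 0.0531 = 0.167349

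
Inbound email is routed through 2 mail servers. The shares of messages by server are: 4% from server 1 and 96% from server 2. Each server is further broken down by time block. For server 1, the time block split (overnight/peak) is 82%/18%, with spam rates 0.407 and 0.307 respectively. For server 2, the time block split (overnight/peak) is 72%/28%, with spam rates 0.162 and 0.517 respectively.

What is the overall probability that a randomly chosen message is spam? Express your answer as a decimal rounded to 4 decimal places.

P(S|1) = 0.82·0.407 + 0.18·0.307 = 0.33374 + 0.05526 = 0.389
P(S|2) = 0.72·0.162 + 0.28·0.517 = 0.11664 + 0.14476 = 0.2614
Then overall,
P(S) = 0.04·0.389 + 0.96·0.2614
      = 0.01556 + 0.250944 = 0.266504

P(S) ≈ 0.2665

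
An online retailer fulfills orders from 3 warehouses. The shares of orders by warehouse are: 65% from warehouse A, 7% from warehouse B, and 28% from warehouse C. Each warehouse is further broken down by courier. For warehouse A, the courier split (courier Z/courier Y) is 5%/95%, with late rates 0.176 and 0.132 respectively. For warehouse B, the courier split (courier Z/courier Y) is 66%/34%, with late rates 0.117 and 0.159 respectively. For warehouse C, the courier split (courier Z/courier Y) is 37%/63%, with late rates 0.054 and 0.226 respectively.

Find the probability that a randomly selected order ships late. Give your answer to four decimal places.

P(L|A) = 0.05·0.176 + 0.95·0.132 = 0.0088 + 0.1254 = 0.1342
P(L|B) = 0.66·0.117 + 0.34·0.159 = 0.07722 + 0.05406 = 0.13128
P(L|C) = 0.37·0.054 + 0.63·0.226 = 0.01998 + 0.14238 = 0.16236
Then overall,
P(L) = 0.65·0.1342 + 0.07·0.13128 + 0.28·0.16236
      = 0.08723 + 0.0091896 + 0.0454608 = 0.1418804

0.1419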